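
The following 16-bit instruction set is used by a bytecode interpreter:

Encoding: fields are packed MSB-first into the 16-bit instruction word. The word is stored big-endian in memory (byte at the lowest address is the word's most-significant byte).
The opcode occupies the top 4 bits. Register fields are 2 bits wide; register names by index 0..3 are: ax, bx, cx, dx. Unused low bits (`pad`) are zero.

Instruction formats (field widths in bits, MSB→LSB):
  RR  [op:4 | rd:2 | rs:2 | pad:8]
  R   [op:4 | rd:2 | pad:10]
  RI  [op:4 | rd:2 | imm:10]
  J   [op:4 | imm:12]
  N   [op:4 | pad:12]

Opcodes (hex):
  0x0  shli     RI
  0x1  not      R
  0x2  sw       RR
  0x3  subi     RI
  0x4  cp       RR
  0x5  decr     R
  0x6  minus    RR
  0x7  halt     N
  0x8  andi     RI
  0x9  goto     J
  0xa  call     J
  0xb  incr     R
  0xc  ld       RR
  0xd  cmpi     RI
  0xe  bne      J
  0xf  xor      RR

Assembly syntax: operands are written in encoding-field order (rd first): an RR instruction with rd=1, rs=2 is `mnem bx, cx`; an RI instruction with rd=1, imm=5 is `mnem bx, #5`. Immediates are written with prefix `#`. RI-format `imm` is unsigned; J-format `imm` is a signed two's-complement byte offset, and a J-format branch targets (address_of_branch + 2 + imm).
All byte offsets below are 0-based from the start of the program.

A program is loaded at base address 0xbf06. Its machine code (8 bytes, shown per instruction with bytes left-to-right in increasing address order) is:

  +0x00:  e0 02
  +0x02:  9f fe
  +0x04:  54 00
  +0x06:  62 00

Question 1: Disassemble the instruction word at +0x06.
off 0x06: read 62 00 as big → 0x6200
  op=0x6200>>12=0x6 ⇒ minus (RR)
  [11:10] rd=0 = ax
  [9:8] rs=2 = cx

minus ax, cx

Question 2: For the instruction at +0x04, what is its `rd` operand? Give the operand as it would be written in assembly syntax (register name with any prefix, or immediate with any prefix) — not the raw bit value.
bx

[04] 54 00 → 0x5400
  opcode bits[15:12]=0x5: decr/R
  rd: (w>>10)&0x3=0x1 → bx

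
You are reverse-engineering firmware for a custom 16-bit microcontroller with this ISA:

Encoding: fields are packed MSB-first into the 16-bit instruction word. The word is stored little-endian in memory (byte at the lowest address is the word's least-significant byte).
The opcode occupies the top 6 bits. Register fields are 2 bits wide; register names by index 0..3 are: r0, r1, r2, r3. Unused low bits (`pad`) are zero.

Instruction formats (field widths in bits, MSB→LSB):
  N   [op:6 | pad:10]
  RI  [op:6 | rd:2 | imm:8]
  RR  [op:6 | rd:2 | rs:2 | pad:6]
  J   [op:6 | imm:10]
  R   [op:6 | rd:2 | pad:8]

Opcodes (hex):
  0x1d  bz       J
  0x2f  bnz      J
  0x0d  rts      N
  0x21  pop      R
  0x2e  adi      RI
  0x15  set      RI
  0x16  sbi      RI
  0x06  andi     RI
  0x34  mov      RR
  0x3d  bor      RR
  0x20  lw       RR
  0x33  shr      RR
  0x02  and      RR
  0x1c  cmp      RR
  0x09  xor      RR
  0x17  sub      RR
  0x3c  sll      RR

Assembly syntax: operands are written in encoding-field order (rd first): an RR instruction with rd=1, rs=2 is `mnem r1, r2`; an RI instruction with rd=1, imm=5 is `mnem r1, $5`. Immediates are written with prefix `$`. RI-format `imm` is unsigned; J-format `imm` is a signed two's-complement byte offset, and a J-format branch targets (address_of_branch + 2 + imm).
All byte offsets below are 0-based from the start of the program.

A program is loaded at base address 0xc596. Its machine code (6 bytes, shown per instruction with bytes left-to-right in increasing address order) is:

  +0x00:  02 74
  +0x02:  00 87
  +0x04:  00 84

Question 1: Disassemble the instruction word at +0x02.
@+02  little-endian(00 87) = 0x8700
  opcode bits[15:10]=0x21: pop/R
  rd@[9:8]=0x3 ⇒ r3

pop r3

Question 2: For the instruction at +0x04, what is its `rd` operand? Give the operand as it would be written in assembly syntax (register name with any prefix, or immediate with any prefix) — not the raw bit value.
off 0x04: read 00 84 as little → 0x8400
  op=0x8400>>10=0x21 ⇒ pop (R)
  [9:8] rd=0 = r0

r0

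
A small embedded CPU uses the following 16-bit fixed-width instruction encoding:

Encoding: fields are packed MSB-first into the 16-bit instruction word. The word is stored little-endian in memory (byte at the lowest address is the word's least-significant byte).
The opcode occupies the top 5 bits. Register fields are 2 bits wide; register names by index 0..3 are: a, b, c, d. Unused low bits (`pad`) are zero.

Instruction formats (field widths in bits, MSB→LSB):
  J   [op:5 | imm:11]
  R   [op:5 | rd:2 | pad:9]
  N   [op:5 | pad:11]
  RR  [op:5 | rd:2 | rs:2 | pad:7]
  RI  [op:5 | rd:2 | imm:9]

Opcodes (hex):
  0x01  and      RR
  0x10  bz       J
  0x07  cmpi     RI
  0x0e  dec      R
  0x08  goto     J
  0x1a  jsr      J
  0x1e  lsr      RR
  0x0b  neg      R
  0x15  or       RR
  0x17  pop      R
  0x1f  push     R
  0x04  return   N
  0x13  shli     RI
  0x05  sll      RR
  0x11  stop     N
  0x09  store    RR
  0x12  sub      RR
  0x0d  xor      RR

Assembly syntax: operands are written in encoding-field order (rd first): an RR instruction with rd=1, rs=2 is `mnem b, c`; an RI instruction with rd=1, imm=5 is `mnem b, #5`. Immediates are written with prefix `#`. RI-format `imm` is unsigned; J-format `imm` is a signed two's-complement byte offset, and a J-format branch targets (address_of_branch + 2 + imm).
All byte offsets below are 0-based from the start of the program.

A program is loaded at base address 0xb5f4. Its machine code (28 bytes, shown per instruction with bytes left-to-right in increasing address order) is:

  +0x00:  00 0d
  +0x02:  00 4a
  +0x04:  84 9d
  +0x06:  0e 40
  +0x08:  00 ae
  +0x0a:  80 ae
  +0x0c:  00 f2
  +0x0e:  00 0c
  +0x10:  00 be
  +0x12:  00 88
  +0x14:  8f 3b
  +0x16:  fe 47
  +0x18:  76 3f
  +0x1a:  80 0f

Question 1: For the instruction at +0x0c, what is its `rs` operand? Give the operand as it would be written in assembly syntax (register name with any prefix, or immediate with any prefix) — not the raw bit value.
[0c] 00 f2 → 0xf200
  opcode bits[15:11]=0x1e: lsr/RR
  [10:9] rd=1 = b
  [8:7] rs=0 = a

a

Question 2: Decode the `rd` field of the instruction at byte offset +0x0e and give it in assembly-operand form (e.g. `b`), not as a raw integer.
c

off 0x0e: read 00 0c as little → 0x0c00
  opcode bits[15:11]=0x1: and/RR
  rd@[10:9]=0x2 ⇒ c
  rs@[8:7]=0x0 ⇒ a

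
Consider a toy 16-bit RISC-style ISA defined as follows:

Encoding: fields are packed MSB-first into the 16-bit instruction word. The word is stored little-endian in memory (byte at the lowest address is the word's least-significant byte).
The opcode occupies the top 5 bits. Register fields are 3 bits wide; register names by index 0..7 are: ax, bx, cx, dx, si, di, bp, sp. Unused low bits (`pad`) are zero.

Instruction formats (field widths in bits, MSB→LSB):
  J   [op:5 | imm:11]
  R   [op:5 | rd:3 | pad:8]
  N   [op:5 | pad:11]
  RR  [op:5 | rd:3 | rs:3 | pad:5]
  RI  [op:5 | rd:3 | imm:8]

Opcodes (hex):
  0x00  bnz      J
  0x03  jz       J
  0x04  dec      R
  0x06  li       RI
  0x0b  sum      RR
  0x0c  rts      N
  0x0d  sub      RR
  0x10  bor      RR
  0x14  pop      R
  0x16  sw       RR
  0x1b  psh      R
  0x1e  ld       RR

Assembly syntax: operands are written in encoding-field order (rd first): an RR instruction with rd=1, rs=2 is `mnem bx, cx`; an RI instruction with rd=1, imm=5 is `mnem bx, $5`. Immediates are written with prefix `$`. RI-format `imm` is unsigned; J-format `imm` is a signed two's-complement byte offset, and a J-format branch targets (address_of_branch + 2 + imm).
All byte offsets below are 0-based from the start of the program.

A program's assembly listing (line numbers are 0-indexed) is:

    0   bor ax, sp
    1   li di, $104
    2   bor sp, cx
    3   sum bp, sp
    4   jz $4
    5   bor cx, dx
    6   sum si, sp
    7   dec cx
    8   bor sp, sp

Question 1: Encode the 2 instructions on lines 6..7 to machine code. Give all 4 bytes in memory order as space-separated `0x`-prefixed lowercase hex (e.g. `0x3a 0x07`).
0xe0 0x5c 0x00 0x22

line 6 (sum): pack op=0xb:5|rd=4:3|rs=7:3|pad=0:5 = 0x5ce0; little→ e0 5c
line 7 (dec): pack op=0x4:5|rd=2:3|pad=0:8 = 0x2200; little→ 00 22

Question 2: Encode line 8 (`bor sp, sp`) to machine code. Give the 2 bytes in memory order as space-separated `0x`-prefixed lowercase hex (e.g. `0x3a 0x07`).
8. bor fields op=0x10:5|rd=7:3|rs=7:3|pad=0:5 → word 87e0h → e0 87

0xe0 0x87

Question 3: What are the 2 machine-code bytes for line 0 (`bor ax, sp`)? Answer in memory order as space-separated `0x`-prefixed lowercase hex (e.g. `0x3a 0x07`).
0. bor fields op=0x10:5|rd=0:3|rs=7:3|pad=0:5 → word 80e0h → e0 80

0xe0 0x80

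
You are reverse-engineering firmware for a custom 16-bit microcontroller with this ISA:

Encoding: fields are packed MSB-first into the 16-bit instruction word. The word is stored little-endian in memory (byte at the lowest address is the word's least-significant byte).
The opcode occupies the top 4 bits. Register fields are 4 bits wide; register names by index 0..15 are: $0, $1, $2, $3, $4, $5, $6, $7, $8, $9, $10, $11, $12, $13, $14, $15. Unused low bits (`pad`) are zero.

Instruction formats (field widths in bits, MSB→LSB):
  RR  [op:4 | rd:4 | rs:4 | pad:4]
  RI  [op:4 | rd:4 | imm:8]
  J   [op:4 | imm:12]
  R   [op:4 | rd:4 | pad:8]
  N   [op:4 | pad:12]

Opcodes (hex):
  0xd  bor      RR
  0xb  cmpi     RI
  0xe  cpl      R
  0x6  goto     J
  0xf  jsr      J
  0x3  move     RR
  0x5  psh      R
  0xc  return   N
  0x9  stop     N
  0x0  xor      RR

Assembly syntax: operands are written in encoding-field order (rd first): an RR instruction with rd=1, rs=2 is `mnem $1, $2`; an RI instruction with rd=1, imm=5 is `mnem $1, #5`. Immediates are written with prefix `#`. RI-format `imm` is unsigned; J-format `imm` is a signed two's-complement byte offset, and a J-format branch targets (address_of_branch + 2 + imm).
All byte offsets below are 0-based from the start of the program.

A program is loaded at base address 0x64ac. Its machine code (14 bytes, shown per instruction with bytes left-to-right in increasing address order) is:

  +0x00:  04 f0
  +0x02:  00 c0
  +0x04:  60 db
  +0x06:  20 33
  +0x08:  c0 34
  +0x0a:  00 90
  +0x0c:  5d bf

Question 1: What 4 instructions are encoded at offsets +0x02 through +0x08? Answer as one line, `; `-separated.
+0x02: 00 c0 ⇒ word 0xc000 (little)
  top 4b → 0xc → return [N]
+0x04: 60 db ⇒ word 0xdb60 (little)
  top 4b → 0xd → bor [RR]
  rd@[11:8]=0xb ⇒ $11
  rs@[7:4]=0x6 ⇒ $6
+0x06: 20 33 ⇒ word 0x3320 (little)
  top 4b → 0x3 → move [RR]
  rd@[11:8]=0x3 ⇒ $3
  rs@[7:4]=0x2 ⇒ $2
+0x08: c0 34 ⇒ word 0x34c0 (little)
  top 4b → 0x3 → move [RR]
  rd@[11:8]=0x4 ⇒ $4
  rs@[7:4]=0xc ⇒ $12

return; bor $11, $6; move $3, $2; move $4, $12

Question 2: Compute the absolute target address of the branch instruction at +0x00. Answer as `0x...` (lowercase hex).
[00] 04 f0 → 0xf004
  top 4b → 0xf → jsr [J]
  [11:0] imm=4 = #4
  target = base 0x64ac + off 0x00 + 2 + imm 4 = 0x64b2

0x64b2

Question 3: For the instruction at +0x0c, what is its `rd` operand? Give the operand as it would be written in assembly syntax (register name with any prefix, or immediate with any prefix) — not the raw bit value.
+0x0c: 5d bf ⇒ word 0xbf5d (little)
  op=0xbf5d>>12=0xb ⇒ cmpi (RI)
  [11:8] rd=15 = $15
  [7:0] imm=93 = #93

$15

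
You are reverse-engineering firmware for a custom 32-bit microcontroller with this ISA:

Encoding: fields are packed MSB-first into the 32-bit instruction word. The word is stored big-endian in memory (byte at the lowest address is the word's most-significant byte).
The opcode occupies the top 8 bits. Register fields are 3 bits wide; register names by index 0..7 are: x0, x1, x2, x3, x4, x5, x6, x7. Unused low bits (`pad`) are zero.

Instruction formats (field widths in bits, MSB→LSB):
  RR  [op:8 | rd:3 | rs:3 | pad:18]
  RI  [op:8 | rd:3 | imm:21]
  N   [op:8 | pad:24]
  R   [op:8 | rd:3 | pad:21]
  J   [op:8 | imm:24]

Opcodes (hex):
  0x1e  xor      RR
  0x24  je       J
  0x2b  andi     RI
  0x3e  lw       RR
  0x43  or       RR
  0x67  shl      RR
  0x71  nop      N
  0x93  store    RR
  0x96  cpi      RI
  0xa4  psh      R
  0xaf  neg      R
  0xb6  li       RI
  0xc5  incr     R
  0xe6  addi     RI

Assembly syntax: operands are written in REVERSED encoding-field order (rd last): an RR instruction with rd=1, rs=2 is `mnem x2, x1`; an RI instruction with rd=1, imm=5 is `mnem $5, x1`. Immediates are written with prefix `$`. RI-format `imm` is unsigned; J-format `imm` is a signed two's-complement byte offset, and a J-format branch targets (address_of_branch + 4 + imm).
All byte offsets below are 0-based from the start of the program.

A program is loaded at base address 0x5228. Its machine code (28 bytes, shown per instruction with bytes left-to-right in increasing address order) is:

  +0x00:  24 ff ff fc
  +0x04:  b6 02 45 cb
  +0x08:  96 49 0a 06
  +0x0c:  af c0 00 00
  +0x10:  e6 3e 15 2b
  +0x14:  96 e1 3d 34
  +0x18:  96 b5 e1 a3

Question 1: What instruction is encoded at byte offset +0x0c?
neg x6

off 0x0c: read af c0 00 00 as big → 0xafc00000
  top 8b → 0xaf → neg [R]
  rd: (w>>21)&0x7=0x6 → x6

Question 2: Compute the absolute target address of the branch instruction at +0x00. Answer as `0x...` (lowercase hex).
@+00  big-endian(24 ff ff fc) = 0x24fffffc
  op=0x24fffffc>>24=0x24 ⇒ je (J)
  imm: (w>>0)&0xffffff=0xfffffc (s24→-4) → $-4
  target = base 0x5228 + off 0x00 + 4 + imm -4 = 0x5228

0x5228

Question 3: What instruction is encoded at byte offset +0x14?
cpi $81204, x7

+0x14: 96 e1 3d 34 ⇒ word 0x96e13d34 (big)
  opcode bits[31:24]=0x96: cpi/RI
  rd: (w>>21)&0x7=0x7 → x7
  imm: (w>>0)&0x1fffff=0x13d34 → $81204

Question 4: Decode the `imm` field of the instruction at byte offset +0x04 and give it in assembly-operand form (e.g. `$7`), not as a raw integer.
@+04  big-endian(b6 02 45 cb) = 0xb60245cb
  top 8b → 0xb6 → li [RI]
  rd@[23:21]=0x0 ⇒ x0
  imm@[20:0]=0x245cb ⇒ $148939

$148939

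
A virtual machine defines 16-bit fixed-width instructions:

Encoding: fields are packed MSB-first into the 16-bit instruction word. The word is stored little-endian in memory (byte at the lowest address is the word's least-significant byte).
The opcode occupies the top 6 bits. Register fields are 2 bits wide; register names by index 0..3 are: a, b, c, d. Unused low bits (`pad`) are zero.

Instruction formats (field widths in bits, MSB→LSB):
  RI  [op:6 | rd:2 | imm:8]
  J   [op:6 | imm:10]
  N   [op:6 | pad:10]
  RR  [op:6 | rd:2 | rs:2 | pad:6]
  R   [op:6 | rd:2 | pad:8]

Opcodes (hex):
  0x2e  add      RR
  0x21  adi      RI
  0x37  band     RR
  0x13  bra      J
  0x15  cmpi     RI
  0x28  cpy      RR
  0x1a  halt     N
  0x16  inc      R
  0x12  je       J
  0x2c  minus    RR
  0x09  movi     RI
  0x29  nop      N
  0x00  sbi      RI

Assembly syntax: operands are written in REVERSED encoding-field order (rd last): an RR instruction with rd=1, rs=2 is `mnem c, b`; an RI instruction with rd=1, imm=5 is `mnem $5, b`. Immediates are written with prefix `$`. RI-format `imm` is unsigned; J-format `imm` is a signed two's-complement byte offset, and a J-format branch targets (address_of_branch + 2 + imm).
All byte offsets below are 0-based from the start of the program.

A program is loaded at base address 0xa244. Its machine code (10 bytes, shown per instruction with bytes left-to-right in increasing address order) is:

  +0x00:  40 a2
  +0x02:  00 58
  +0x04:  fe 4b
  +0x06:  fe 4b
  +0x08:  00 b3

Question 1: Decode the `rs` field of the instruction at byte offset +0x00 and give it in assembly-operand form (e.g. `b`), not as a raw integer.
+0x00: 40 a2 ⇒ word 0xa240 (little)
  op=0xa240>>10=0x28 ⇒ cpy (RR)
  rd: (w>>8)&0x3=0x2 → c
  rs: (w>>6)&0x3=0x1 → b

b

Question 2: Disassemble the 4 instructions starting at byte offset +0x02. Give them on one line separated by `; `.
inc a; je $-2; je $-2; minus a, d

off 0x02: read 00 58 as little → 0x5800
  opcode bits[15:10]=0x16: inc/R
  rd@[9:8]=0x0 ⇒ a
off 0x04: read fe 4b as little → 0x4bfe
  opcode bits[15:10]=0x12: je/J
  imm@[9:0]=0x3fe (s10→-2) ⇒ $-2
off 0x06: read fe 4b as little → 0x4bfe
  opcode bits[15:10]=0x12: je/J
  imm@[9:0]=0x3fe (s10→-2) ⇒ $-2
off 0x08: read 00 b3 as little → 0xb300
  opcode bits[15:10]=0x2c: minus/RR
  rd@[9:8]=0x3 ⇒ d
  rs@[7:6]=0x0 ⇒ a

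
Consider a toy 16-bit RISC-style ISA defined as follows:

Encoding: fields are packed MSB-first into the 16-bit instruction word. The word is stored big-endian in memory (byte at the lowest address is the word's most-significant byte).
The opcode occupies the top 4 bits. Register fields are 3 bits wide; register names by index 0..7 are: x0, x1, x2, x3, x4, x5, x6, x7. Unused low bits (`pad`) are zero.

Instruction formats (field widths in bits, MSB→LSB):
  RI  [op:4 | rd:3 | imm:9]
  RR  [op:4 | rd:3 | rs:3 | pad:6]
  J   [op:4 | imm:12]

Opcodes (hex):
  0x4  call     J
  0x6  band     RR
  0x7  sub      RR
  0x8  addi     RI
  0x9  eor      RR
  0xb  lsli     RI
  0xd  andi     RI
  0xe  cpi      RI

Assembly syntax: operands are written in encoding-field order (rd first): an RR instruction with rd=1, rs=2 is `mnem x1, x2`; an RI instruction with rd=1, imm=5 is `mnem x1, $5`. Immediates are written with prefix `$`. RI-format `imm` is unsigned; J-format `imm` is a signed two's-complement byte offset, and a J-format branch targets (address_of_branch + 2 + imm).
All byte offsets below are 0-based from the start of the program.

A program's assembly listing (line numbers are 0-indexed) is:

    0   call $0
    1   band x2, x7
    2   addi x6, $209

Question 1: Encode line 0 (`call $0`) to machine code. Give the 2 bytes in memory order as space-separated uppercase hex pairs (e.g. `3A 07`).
40 00

line 0 (call): pack op=0x4:4|imm=0:12 = 0x4000; big→ 40 00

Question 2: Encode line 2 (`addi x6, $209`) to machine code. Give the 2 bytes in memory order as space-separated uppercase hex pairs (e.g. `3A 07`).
8C D1

2. addi fields op=0x8:4|rd=6:3|imm=209:9 → word 8cd1h → 8c d1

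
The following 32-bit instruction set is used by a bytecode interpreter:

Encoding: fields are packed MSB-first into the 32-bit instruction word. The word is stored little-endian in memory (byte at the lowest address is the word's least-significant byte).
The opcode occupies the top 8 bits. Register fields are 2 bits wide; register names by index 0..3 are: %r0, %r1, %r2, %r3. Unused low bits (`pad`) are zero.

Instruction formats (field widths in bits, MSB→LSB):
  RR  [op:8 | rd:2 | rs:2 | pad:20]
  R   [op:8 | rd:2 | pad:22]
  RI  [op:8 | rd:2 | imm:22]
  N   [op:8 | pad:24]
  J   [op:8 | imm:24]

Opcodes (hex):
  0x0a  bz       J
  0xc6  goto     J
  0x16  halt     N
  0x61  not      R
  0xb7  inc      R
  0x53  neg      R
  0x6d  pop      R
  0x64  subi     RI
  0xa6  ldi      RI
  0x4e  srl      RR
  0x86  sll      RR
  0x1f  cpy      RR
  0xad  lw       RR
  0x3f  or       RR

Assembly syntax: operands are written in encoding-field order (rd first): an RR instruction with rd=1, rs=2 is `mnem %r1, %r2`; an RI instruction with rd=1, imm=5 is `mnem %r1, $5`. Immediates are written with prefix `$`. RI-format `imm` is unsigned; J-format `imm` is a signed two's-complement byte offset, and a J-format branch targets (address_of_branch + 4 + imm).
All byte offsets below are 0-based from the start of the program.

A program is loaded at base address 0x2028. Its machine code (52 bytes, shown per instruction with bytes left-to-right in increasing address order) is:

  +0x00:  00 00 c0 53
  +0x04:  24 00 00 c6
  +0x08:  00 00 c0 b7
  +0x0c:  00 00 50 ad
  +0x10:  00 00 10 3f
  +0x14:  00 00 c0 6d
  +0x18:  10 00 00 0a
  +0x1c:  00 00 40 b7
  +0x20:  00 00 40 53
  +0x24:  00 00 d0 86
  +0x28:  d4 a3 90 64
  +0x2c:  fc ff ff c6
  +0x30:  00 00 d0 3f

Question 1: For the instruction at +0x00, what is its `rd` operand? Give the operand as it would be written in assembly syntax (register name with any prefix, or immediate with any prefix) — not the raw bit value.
@+00  little-endian(00 00 c0 53) = 0x53c00000
  opcode bits[31:24]=0x53: neg/R
  [23:22] rd=3 = %r3

%r3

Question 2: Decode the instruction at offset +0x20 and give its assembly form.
off 0x20: read 00 00 40 53 as little → 0x53400000
  op=0x53400000>>24=0x53 ⇒ neg (R)
  rd@[23:22]=0x1 ⇒ %r1

neg %r1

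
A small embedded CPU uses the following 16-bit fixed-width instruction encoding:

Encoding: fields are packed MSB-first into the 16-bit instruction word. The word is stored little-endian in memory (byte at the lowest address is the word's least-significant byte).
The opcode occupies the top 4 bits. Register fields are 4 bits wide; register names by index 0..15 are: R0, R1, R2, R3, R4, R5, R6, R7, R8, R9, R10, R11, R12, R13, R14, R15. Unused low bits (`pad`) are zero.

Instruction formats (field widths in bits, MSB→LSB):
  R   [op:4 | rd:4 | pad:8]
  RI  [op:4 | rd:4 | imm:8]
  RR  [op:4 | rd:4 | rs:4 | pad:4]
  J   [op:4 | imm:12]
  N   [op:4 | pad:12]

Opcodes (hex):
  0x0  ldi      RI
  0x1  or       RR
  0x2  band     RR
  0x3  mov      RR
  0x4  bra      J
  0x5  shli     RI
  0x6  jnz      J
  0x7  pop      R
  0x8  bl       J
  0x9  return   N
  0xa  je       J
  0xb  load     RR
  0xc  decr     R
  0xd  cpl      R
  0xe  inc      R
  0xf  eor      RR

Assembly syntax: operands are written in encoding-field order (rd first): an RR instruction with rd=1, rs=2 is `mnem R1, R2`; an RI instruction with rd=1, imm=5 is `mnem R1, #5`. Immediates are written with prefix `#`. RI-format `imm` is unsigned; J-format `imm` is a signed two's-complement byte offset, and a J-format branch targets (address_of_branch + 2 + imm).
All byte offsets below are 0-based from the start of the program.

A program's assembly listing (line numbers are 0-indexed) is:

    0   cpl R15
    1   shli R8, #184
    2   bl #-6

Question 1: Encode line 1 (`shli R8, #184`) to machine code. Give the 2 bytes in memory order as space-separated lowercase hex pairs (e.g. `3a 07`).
b8 58

L1: shli op=0x5:4|rd=8:4|imm=184:8 ⇒ 0x58b8 ⇒ little b8 58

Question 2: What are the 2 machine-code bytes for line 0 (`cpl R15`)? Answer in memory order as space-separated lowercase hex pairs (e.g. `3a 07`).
L0: cpl op=0xd:4|rd=15:4|pad=0:8 ⇒ 0xdf00 ⇒ little 00 df

00 df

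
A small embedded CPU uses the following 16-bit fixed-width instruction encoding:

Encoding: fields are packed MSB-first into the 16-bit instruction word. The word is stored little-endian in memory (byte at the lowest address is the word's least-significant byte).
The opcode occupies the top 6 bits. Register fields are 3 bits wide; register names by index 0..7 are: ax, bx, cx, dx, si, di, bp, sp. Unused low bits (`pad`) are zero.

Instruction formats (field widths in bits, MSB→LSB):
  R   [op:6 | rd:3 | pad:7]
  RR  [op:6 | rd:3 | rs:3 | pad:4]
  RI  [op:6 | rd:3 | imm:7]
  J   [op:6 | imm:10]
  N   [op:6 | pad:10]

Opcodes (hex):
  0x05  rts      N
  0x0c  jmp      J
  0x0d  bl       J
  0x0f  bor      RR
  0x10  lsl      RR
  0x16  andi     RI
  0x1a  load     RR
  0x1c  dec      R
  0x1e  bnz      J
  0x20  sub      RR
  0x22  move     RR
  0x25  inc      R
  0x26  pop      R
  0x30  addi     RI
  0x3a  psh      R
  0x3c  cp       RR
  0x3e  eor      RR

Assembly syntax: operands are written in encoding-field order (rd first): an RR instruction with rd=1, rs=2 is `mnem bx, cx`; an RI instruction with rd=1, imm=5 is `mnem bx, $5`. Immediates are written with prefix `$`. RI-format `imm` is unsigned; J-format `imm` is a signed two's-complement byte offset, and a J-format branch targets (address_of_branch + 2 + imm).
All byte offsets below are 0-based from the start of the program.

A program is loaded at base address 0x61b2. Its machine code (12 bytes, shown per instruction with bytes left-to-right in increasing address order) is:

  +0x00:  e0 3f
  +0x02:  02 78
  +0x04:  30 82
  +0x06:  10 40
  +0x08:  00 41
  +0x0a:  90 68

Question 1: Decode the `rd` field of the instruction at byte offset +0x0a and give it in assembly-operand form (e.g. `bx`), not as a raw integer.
+0x0a: 90 68 ⇒ word 0x6890 (little)
  opcode bits[15:10]=0x1a: load/RR
  rd: (w>>7)&0x7=0x1 → bx
  rs: (w>>4)&0x7=0x1 → bx

bx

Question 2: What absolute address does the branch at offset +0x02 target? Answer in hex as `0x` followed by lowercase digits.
0x61b8

+0x02: 02 78 ⇒ word 0x7802 (little)
  op=0x7802>>10=0x1e ⇒ bnz (J)
  imm@[9:0]=0x2 ⇒ $2
  target = base 0x61b2 + off 0x02 + 2 + imm 2 = 0x61b8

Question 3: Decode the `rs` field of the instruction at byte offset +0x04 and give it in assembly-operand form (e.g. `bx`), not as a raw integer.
dx

[04] 30 82 → 0x8230
  top 6b → 0x20 → sub [RR]
  rd: (w>>7)&0x7=0x4 → si
  rs: (w>>4)&0x7=0x3 → dx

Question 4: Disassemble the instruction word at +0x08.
[08] 00 41 → 0x4100
  op=0x4100>>10=0x10 ⇒ lsl (RR)
  rd: (w>>7)&0x7=0x2 → cx
  rs: (w>>4)&0x7=0x0 → ax

lsl cx, ax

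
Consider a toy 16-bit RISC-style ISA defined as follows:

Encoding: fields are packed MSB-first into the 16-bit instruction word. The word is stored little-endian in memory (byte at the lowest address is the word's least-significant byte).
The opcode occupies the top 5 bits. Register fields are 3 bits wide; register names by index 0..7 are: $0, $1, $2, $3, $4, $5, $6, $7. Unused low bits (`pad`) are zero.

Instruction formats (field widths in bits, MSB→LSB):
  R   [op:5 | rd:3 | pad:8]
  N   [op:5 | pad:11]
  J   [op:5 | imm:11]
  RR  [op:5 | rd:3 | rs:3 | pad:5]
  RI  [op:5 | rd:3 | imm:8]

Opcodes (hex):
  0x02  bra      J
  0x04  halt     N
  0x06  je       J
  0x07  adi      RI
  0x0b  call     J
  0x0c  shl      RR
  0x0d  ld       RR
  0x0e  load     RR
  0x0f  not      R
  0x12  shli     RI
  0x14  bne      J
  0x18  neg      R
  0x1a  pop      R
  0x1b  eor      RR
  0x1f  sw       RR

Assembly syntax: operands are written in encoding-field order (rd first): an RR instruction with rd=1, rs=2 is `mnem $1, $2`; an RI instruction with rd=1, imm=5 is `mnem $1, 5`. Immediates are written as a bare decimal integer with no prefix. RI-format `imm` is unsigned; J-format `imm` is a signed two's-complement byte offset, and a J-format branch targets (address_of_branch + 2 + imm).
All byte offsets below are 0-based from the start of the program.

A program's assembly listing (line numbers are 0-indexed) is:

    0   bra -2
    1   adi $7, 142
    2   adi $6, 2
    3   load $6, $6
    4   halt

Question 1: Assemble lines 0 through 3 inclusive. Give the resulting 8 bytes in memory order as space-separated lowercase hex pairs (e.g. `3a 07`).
L0: bra op=0x2:5|imm=-2:11 ⇒ 0x17fe ⇒ little fe 17
L1: adi op=0x7:5|rd=7:3|imm=142:8 ⇒ 0x3f8e ⇒ little 8e 3f
L2: adi op=0x7:5|rd=6:3|imm=2:8 ⇒ 0x3e02 ⇒ little 02 3e
L3: load op=0xe:5|rd=6:3|rs=6:3|pad=0:5 ⇒ 0x76c0 ⇒ little c0 76

fe 17 8e 3f 02 3e c0 76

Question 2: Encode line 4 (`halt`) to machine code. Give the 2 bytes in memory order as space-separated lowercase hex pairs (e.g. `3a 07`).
4. halt fields op=0x4:5|pad=0:11 → word 2000h → 00 20

00 20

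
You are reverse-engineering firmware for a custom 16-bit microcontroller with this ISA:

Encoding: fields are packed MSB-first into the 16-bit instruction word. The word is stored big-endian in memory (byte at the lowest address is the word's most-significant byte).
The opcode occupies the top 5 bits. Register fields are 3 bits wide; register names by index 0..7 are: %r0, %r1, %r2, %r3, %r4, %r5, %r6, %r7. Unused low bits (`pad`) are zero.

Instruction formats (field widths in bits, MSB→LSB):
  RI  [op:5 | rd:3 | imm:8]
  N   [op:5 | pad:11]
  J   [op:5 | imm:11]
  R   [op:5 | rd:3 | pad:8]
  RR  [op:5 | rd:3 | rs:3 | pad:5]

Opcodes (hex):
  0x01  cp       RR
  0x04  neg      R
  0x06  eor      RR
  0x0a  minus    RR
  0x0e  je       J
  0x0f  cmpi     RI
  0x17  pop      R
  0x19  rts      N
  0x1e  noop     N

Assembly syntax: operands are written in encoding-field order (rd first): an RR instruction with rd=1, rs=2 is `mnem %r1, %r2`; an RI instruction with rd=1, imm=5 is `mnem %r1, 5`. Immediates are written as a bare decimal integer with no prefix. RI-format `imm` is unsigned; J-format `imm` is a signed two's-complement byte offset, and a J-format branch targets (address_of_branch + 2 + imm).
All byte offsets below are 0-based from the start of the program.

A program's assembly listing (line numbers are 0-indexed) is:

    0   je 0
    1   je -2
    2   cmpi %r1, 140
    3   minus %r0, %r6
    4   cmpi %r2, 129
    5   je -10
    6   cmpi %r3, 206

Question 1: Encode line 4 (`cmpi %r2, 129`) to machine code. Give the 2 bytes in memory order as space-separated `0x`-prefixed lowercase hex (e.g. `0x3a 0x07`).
0x7a 0x81

L4: cmpi op=0xf:5|rd=2:3|imm=129:8 ⇒ 0x7a81 ⇒ big 7a 81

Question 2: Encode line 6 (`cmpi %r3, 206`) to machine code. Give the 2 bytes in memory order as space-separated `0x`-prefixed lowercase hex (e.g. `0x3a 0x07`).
6. cmpi fields op=0xf:5|rd=3:3|imm=206:8 → word 7bceh → 7b ce

0x7b 0xce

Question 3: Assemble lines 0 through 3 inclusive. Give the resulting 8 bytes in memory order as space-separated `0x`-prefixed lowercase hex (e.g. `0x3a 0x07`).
L0: je op=0xe:5|imm=0:11 ⇒ 0x7000 ⇒ big 70 00
L1: je op=0xe:5|imm=-2:11 ⇒ 0x77fe ⇒ big 77 fe
L2: cmpi op=0xf:5|rd=1:3|imm=140:8 ⇒ 0x798c ⇒ big 79 8c
L3: minus op=0xa:5|rd=0:3|rs=6:3|pad=0:5 ⇒ 0x50c0 ⇒ big 50 c0

0x70 0x00 0x77 0xfe 0x79 0x8c 0x50 0xc0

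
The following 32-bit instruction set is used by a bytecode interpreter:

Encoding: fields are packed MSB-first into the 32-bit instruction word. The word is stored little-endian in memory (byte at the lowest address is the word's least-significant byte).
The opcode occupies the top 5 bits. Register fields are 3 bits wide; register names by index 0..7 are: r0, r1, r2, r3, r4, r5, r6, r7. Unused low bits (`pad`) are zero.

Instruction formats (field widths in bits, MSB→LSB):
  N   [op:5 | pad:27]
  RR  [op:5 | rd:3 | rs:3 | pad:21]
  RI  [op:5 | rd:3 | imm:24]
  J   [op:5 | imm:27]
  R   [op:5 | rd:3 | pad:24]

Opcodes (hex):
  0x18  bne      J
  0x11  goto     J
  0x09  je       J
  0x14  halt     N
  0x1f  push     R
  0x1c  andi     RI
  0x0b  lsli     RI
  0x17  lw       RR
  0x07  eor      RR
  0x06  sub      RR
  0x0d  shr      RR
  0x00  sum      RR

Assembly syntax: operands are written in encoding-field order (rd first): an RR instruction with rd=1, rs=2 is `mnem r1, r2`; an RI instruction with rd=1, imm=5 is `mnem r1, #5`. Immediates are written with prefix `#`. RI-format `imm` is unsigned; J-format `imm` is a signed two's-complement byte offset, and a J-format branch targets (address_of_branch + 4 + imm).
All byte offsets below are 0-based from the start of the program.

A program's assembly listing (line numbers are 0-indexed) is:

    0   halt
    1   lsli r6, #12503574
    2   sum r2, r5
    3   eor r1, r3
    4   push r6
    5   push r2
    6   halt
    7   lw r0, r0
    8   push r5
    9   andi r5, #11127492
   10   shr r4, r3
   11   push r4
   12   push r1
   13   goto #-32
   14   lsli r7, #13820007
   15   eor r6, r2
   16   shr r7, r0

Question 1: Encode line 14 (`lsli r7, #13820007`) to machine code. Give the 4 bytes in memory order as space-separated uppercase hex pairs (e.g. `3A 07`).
line 14 (lsli): pack op=0xb:5|rd=7:3|imm=13820007:24 = 0x5fd2e067; little→ 67 e0 d2 5f

67 E0 D2 5F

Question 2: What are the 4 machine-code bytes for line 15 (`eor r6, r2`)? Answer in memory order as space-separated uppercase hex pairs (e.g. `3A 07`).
line 15 (eor): pack op=0x7:5|rd=6:3|rs=2:3|pad=0:21 = 0x3e400000; little→ 00 00 40 3e

00 00 40 3E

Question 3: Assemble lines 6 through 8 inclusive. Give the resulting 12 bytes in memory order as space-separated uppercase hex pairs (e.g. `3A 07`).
00 00 00 A0 00 00 00 B8 00 00 00 FD

6. halt fields op=0x14:5|pad=0:27 → word a0000000h → 00 00 00 a0
7. lw fields op=0x17:5|rd=0:3|rs=0:3|pad=0:21 → word b8000000h → 00 00 00 b8
8. push fields op=0x1f:5|rd=5:3|pad=0:24 → word fd000000h → 00 00 00 fd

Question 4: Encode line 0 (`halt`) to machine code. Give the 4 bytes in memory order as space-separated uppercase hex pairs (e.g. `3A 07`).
00 00 00 A0

L0: halt op=0x14:5|pad=0:27 ⇒ 0xa0000000 ⇒ little 00 00 00 a0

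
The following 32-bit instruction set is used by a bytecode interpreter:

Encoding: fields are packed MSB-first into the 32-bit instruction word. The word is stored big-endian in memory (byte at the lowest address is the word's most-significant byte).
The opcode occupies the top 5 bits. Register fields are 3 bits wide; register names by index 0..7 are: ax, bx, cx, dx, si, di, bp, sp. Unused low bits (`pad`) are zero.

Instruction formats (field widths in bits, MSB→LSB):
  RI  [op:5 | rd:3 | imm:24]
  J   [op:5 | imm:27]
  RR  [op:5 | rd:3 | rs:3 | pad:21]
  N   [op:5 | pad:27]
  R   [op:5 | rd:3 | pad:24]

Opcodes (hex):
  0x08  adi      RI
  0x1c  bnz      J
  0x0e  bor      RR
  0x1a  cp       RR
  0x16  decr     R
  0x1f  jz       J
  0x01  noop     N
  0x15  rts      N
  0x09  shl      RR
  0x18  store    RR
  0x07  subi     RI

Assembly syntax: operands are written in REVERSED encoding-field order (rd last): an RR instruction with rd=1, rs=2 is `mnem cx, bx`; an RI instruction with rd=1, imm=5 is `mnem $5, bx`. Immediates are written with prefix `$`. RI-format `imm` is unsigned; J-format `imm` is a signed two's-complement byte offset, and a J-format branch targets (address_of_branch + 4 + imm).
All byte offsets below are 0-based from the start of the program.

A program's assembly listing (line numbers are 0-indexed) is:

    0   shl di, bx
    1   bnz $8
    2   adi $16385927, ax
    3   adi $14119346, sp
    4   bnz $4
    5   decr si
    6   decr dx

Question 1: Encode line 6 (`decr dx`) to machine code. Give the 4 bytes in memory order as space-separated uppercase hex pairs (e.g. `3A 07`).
B3 00 00 00

line 6 (decr): pack op=0x16:5|rd=3:3|pad=0:24 = 0xb3000000; big→ b3 00 00 00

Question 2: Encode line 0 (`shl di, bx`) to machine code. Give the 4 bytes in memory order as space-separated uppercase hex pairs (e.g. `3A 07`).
49 A0 00 00

0. shl fields op=0x9:5|rd=1:3|rs=5:3|pad=0:21 → word 49a00000h → 49 a0 00 00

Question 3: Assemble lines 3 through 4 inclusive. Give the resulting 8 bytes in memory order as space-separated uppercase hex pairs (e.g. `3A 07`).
L3: adi op=0x8:5|rd=7:3|imm=14119346:24 ⇒ 0x47d771b2 ⇒ big 47 d7 71 b2
L4: bnz op=0x1c:5|imm=4:27 ⇒ 0xe0000004 ⇒ big e0 00 00 04

47 D7 71 B2 E0 00 00 04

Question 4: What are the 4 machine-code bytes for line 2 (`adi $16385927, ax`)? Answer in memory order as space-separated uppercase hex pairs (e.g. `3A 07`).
L2: adi op=0x8:5|rd=0:3|imm=16385927:24 ⇒ 0x40fa0787 ⇒ big 40 fa 07 87

40 FA 07 87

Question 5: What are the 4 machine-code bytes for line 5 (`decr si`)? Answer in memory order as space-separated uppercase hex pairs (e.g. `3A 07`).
L5: decr op=0x16:5|rd=4:3|pad=0:24 ⇒ 0xb4000000 ⇒ big b4 00 00 00

B4 00 00 00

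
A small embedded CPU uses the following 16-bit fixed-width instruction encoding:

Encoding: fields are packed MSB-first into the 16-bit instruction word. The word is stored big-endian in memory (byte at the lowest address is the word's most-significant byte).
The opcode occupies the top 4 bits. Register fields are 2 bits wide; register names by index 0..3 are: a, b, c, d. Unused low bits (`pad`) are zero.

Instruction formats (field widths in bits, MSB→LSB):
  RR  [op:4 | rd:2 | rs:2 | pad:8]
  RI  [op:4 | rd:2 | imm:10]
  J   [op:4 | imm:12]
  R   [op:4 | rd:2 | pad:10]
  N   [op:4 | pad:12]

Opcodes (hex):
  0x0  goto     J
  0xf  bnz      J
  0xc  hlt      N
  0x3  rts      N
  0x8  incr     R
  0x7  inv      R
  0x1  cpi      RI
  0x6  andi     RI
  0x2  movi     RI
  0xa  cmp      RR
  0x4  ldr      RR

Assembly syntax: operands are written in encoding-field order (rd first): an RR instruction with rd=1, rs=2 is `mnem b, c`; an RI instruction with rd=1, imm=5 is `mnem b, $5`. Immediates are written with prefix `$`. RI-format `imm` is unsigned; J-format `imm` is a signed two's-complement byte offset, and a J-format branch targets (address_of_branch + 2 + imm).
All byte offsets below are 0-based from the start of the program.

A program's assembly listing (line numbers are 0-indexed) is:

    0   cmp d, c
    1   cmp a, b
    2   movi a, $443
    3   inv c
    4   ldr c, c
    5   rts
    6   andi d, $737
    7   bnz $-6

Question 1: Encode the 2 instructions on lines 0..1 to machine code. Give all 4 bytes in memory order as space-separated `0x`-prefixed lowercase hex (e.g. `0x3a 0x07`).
0xae 0x00 0xa1 0x00

L0: cmp op=0xa:4|rd=3:2|rs=2:2|pad=0:8 ⇒ 0xae00 ⇒ big ae 00
L1: cmp op=0xa:4|rd=0:2|rs=1:2|pad=0:8 ⇒ 0xa100 ⇒ big a1 00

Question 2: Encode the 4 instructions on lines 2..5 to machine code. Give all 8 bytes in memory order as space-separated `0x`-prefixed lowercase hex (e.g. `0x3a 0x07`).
0x21 0xbb 0x78 0x00 0x4a 0x00 0x30 0x00

line 2 (movi): pack op=0x2:4|rd=0:2|imm=443:10 = 0x21bb; big→ 21 bb
line 3 (inv): pack op=0x7:4|rd=2:2|pad=0:10 = 0x7800; big→ 78 00
line 4 (ldr): pack op=0x4:4|rd=2:2|rs=2:2|pad=0:8 = 0x4a00; big→ 4a 00
line 5 (rts): pack op=0x3:4|pad=0:12 = 0x3000; big→ 30 00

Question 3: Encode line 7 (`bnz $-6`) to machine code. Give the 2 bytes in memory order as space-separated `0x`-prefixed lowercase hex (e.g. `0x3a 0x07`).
0xff 0xfa

line 7 (bnz): pack op=0xf:4|imm=-6:12 = 0xfffa; big→ ff fa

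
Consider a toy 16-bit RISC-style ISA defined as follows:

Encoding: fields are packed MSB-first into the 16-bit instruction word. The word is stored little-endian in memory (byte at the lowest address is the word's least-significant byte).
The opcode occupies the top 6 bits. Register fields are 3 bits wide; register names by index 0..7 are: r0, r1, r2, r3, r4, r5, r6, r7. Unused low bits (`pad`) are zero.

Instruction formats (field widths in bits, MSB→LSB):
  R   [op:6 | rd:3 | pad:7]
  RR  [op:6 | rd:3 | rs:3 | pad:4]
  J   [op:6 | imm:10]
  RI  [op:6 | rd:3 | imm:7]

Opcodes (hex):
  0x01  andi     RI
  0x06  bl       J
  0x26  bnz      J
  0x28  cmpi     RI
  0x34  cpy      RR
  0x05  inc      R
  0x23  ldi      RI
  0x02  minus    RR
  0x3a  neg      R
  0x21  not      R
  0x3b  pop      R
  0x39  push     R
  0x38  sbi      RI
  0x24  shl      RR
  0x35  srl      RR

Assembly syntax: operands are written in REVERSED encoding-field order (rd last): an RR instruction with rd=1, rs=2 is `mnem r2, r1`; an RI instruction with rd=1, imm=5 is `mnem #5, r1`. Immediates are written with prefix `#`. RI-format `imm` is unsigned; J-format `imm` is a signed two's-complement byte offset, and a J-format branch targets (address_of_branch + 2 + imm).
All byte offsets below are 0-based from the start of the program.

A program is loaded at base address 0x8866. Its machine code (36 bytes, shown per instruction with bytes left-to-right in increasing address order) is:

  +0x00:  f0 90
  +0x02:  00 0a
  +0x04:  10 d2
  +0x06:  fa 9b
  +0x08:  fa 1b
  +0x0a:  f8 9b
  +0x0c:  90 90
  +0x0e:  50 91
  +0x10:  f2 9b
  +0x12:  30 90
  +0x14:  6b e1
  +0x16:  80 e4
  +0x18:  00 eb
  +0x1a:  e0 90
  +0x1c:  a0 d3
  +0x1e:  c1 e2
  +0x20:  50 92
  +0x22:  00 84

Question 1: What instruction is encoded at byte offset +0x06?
off 0x06: read fa 9b as little → 0x9bfa
  top 6b → 0x26 → bnz [J]
  imm@[9:0]=0x3fa (s10→-6) ⇒ #-6

bnz #-6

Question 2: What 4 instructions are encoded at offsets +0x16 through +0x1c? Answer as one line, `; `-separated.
push r1; neg r6; shl r6, r1; cpy r2, r7

+0x16: 80 e4 ⇒ word 0xe480 (little)
  top 6b → 0x39 → push [R]
  rd@[9:7]=0x1 ⇒ r1
+0x18: 00 eb ⇒ word 0xeb00 (little)
  top 6b → 0x3a → neg [R]
  rd@[9:7]=0x6 ⇒ r6
+0x1a: e0 90 ⇒ word 0x90e0 (little)
  top 6b → 0x24 → shl [RR]
  rd@[9:7]=0x1 ⇒ r1
  rs@[6:4]=0x6 ⇒ r6
+0x1c: a0 d3 ⇒ word 0xd3a0 (little)
  top 6b → 0x34 → cpy [RR]
  rd@[9:7]=0x7 ⇒ r7
  rs@[6:4]=0x2 ⇒ r2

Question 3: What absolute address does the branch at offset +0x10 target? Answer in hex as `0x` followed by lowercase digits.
0x886a

off 0x10: read f2 9b as little → 0x9bf2
  op=0x9bf2>>10=0x26 ⇒ bnz (J)
  imm@[9:0]=0x3f2 (s10→-14) ⇒ #-14
  target = base 0x8866 + off 0x10 + 2 + imm -14 = 0x886a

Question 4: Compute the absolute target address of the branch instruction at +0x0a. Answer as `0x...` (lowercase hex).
0x886a

[0a] f8 9b → 0x9bf8
  top 6b → 0x26 → bnz [J]
  imm: (w>>0)&0x3ff=0x3f8 (s10→-8) → #-8
  target = base 0x8866 + off 0x0a + 2 + imm -8 = 0x886a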